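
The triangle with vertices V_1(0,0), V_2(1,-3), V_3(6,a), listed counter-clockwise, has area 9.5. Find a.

1

The doubled signed area Σ (x_i y_{i+1} − x_{i+1} y_i) is linear in a.
With a=0 it equals 18; the coefficient of a is 1 (from the two edges through V_3).
So 1·a + 18 = 2·9.5 = 19 ⇒ a = 1.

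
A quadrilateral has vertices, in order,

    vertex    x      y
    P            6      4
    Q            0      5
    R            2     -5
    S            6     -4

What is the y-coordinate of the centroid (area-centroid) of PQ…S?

4/15

Apply the shoelace formula. First the cross-terms c_i = x_i·y_{i+1} − x_{i+1}·y_i:
  30, -10, 22, 48  ⇒  2A = 90, A = 45.
Then Σ (y_i + y_{i+1})·c_i = 72, so ȳ = 72 / (6·45) = 4/15.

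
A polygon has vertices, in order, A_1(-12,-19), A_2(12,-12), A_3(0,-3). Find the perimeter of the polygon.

|A_1A_2| = √((24)² + (7)²) = √625 = 25
|A_2A_3| = √((-12)² + (9)²) = √225 = 15
|A_3A_1| = √((-12)² + (-16)²) = √400 = 20
Perimeter = 25 + 15 + 20 = 60.

60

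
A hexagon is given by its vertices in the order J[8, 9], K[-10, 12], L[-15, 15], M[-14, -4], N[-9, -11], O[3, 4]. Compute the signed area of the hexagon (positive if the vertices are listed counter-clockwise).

298

Apply the shoelace (surveyor's) formula: 2A = Σ (x_i·y_{i+1} − x_{i+1}·y_i), indices taken mod 6.
Σ = (186) + (30) + (270) + (118) + (-3) + (-5) = 596
Signed area = Σ/2 = 298 (positive ⇒ counter-clockwise traversal).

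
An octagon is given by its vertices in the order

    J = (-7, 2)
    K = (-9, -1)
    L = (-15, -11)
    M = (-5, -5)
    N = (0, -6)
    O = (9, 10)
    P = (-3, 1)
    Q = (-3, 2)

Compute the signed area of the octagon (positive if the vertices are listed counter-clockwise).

128.5

Apply the shoelace (surveyor's) formula: 2A = Σ (x_i·y_{i+1} − x_{i+1}·y_i), indices taken mod 8.
Σ = (25) + (84) + (20) + (30) + (54) + (39) + (-3) + (8) = 257
Signed area = Σ/2 = 128.5 (positive ⇒ counter-clockwise traversal).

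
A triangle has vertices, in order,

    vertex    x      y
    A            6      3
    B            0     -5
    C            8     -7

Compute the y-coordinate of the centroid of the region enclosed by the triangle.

-3

Apply Gauss's area formula. First the cross-terms c_i = x_i·y_{i+1} − x_{i+1}·y_i:
  -30, 40, 66  ⇒  2A = 76, A = 38.
Then Σ (y_i + y_{i+1})·c_i = -684, so ȳ = -684 / (6·38) = -3.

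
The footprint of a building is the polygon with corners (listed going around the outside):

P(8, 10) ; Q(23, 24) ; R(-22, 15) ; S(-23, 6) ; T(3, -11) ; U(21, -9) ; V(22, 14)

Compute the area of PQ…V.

Apply the surveyor's formula: 2A = Σ (x_i·y_{i+1} − x_{i+1}·y_i), indices taken mod 7.
Cross-terms: -38, 873, 213, 235, 204, 492, 108  ⇒  Σ = 2087
Area = |Σ|/2 = 1043.5.

1043.5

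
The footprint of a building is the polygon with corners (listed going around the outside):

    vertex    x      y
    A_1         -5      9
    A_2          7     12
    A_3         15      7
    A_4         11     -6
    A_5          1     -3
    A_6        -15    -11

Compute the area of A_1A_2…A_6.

Apply the shoelace formula: 2A = Σ (x_i·y_{i+1} − x_{i+1}·y_i), indices taken mod 6.
Σ = (-123) + (-131) + (-167) + (-27) + (-56) + (-190) = -694
Area = |Σ|/2 = 347.

347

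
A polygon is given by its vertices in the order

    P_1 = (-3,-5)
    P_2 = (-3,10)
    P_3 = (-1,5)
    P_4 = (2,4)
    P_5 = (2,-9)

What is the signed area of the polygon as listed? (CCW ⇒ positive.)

-63.5

Σ = (-45) + (-5) + (-14) + (-26) + (-37) = -127
Signed area = Σ/2 = -63.5 (negative ⇒ clockwise traversal).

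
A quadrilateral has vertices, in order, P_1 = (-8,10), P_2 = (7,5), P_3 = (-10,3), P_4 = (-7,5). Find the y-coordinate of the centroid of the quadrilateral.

Apply the surveyor's formula. First the cross-terms c_i = x_i·y_{i+1} − x_{i+1}·y_i:
  -110, 71, -29, -30  ⇒  2A = -98, A = -49.
Then Σ (y_i + y_{i+1})·c_i = -1764, so ȳ = -1764 / (6·(-49)) = 6.

6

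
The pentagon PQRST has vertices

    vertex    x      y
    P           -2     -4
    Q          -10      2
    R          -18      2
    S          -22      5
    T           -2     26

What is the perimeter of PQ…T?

|PQ| = √((-8)² + (6)²) = √100 = 10
|QR| = √((-8)² + (0)²) = √64 = 8
|RS| = √((-4)² + (3)²) = √25 = 5
|ST| = √((20)² + (21)²) = √841 = 29
|TP| = √((0)² + (-30)²) = √900 = 30
Perimeter = 10 + 8 + 5 + 29 + 30 = 82.

82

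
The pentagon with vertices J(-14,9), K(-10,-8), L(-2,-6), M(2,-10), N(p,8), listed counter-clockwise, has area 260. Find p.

6

Write out the shoelace sum; only the two edges meeting at N involve p:
2·Area = [(2·8 − p·(-10)) + (p·9 − (-14)·8)] + 278
       = 19·p + 406 = 520
⇒ p = 6.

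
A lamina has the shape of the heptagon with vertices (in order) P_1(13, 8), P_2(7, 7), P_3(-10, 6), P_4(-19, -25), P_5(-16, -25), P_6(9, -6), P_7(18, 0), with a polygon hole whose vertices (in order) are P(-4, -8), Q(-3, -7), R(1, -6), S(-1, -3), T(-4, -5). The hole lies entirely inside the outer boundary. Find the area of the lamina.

Outer boundary:
Apply the shoelace (surveyor's) formula: 2A = Σ (x_i·y_{i+1} − x_{i+1}·y_i), indices taken mod 7.
Σ = (35) + (112) + (364) + (75) + (321) + (108) + (144) = 1159
Area = |Σ|/2 = 579.5.
Hole:
Σ = (4) + (25) + (-9) + (-7) + (12) = 25
Area = |Σ|/2 = 12.5.
Net area = 579.5 − 12.5 = 567.

567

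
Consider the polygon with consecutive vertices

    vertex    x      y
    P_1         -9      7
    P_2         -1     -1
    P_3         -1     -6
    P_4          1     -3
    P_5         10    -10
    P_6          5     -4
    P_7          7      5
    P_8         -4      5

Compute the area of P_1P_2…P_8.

92.5

P_1→P_2: (-9)(-1) − (-1)(7) = 16
P_2→P_3: (-1)(-6) − (-1)(-1) = 5
P_3→P_4: (-1)(-3) − (1)(-6) = 9
P_4→P_5: (1)(-10) − (10)(-3) = 20
P_5→P_6: (10)(-4) − (5)(-10) = 10
P_6→P_7: (5)(5) − (7)(-4) = 53
P_7→P_8: (7)(5) − (-4)(5) = 55
P_8→P_1: (-4)(7) − (-9)(5) = 17
Σ = 185
Area = |Σ|/2 = 92.5.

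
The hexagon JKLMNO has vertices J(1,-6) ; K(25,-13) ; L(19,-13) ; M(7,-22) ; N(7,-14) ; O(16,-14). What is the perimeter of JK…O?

|JK| = √((24)² + (-7)²) = √625 = 25
|KL| = √((-6)² + (0)²) = √36 = 6
|LM| = √((-12)² + (-9)²) = √225 = 15
|MN| = √((0)² + (8)²) = √64 = 8
|NO| = √((9)² + (0)²) = √81 = 9
|OJ| = √((-15)² + (8)²) = √289 = 17
Perimeter = 25 + 6 + 15 + 8 + 9 + 17 = 80.

80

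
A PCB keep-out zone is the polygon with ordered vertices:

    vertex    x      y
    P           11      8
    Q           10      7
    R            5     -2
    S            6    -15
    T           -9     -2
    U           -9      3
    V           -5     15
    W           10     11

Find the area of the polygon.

339.5

Apply the surveyor's formula: 2A = Σ (x_i·y_{i+1} − x_{i+1}·y_i), indices taken mod 8.
Σ = (-3) + (-55) + (-63) + (-147) + (-45) + (-120) + (-205) + (-41) = -679
Area = |Σ|/2 = 339.5.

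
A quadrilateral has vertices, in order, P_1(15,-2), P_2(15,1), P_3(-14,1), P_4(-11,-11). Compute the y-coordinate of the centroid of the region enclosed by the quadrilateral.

Apply the surveyor's formula. First the cross-terms c_i = x_i·y_{i+1} − x_{i+1}·y_i:
  45, 29, 165, 187  ⇒  2A = 426, A = 213.
Then Σ (y_i + y_{i+1})·c_i = -4068, so ȳ = -4068 / (6·213) = -226/71.

-226/71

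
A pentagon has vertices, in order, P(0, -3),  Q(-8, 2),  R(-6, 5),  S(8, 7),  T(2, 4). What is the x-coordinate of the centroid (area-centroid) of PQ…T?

-98/61

Apply the surveyor's formula. First the cross-terms c_i = x_i·y_{i+1} − x_{i+1}·y_i:
  -24, -28, -82, 18, -6  ⇒  2A = -122, A = -61.
Then Σ (x_i + x_{i+1})·c_i = 588, so x̄ = 588 / (6·(-61)) = -98/61.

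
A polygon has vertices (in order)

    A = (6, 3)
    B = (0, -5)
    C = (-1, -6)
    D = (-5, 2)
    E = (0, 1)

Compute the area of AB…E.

Apply Gauss's area formula: 2A = Σ (x_i·y_{i+1} − x_{i+1}·y_i), indices taken mod 5.
Cross-terms: -30, -5, -32, -5, -6  ⇒  Σ = -78
Area = |Σ|/2 = 39.

39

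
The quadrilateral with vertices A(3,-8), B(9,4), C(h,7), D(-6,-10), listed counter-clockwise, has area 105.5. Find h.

The doubled signed area Σ (x_i y_{i+1} − x_{i+1} y_i) is linear in h.
With h=0 it equals 267; the coefficient of h is -14 (from the two edges through C).
So -14·h + 267 = 2·105.5 = 211 ⇒ h = 4.

4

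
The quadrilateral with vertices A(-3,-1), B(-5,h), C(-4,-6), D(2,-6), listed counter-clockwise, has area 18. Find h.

The doubled signed area Σ (x_i y_{i+1} − x_{i+1} y_i) is linear in h.
With h=0 it equals 41; the coefficient of h is 1 (from the two edges through B).
So 1·h + 41 = 2·18 = 36 ⇒ h = -5.

-5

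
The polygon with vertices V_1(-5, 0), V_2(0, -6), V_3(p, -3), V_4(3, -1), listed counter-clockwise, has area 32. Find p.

6

The doubled signed area Σ (x_i y_{i+1} − x_{i+1} y_i) is linear in p.
With p=0 it equals 34; the coefficient of p is 5 (from the two edges through V_3).
So 5·p + 34 = 2·32 = 64 ⇒ p = 6.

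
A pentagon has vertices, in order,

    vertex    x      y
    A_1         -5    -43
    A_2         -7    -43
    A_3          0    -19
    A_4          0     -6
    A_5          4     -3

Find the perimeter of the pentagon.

|A_1A_2| = √((-2)² + (0)²) = √4 = 2
|A_2A_3| = √((7)² + (24)²) = √625 = 25
|A_3A_4| = √((0)² + (13)²) = √169 = 13
|A_4A_5| = √((4)² + (3)²) = √25 = 5
|A_5A_1| = √((-9)² + (-40)²) = √1681 = 41
Perimeter = 2 + 25 + 13 + 5 + 41 = 86.

86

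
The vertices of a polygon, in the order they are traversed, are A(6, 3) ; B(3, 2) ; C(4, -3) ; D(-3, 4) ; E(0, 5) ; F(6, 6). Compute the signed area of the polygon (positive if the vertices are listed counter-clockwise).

Apply the shoelace (surveyor's) formula: 2A = Σ (x_i·y_{i+1} − x_{i+1}·y_i), indices taken mod 6.
Σ = (3) + (-17) + (7) + (-15) + (-30) + (-18) = -70
Signed area = Σ/2 = -35 (negative ⇒ clockwise traversal).

-35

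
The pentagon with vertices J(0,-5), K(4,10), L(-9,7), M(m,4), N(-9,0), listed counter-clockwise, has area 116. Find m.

Write out the shoelace sum; only the two edges meeting at M involve m:
2·Area = [((-9)·4 − m·7) + (m·0 − (-9)·4)] + 183
       = -7·m + 183 = 232
⇒ m = -7.

-7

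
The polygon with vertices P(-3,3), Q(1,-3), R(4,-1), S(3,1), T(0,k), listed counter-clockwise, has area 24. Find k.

Write out the shoelace sum; only the two edges meeting at T involve k:
2·Area = [(3·k − 0·1) + (0·3 − (-3)·k)] + 24
       = 6·k + 24 = 48
⇒ k = 4.

4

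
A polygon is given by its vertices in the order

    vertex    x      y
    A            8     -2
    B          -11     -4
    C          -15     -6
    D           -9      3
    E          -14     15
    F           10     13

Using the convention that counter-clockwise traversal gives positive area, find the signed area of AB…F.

Apply the surveyor's formula: 2A = Σ (x_i·y_{i+1} − x_{i+1}·y_i), indices taken mod 6.
Σ = (-54) + (6) + (-99) + (-93) + (-332) + (-124) = -696
Signed area = Σ/2 = -348 (negative ⇒ clockwise traversal).

-348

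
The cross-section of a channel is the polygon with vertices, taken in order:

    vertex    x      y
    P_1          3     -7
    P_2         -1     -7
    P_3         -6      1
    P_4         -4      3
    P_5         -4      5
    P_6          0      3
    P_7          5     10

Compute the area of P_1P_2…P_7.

92.5

Apply Gauss's area formula: 2A = Σ (x_i·y_{i+1} − x_{i+1}·y_i), indices taken mod 7.
Cross-terms: -28, -43, -14, -8, -12, -15, -65  ⇒  Σ = -185
Area = |Σ|/2 = 92.5.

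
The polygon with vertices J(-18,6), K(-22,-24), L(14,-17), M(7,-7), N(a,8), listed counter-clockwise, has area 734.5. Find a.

-2

Write out the shoelace sum; only the two edges meeting at N involve a:
2·Area = [(7·8 − a·(-7)) + (a·6 − (-18)·8)] + 1295
       = 13·a + 1495 = 1469
⇒ a = -2.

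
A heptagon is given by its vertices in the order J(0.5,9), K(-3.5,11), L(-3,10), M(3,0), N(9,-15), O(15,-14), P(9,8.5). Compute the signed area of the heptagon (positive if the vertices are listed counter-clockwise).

Cross-terms: 37, -2, -30, -45, 99, 253.5, 76.75  ⇒  Σ = 389.25
Signed area = Σ/2 = 194.625 (positive ⇒ counter-clockwise traversal).

194.625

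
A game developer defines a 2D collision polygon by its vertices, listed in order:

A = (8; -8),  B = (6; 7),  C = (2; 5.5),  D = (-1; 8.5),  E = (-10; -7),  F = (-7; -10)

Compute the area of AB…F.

Apply Gauss's area formula: 2A = Σ (x_i·y_{i+1} − x_{i+1}·y_i), indices taken mod 6.
Cross-terms: 104, 19, 22.5, 92, 51, 136  ⇒  Σ = 424.5
Area = |Σ|/2 = 212.25.

212.25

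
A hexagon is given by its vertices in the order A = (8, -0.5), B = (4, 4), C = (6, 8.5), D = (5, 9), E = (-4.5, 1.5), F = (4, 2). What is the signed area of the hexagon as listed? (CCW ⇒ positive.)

35.25

Apply the surveyor's formula: 2A = Σ (x_i·y_{i+1} − x_{i+1}·y_i), indices taken mod 6.
Cross-terms: 34, 10, 11.5, 48, -15, -18  ⇒  Σ = 70.5
Signed area = Σ/2 = 35.25 (positive ⇒ counter-clockwise traversal).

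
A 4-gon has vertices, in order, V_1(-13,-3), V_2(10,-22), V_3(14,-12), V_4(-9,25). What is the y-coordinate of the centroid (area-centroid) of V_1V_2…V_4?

Apply the surveyor's formula. First the cross-terms c_i = x_i·y_{i+1} − x_{i+1}·y_i:
  316, 188, 242, 352  ⇒  2A = 1098, A = 549.
Then Σ (y_i + y_{i+1})·c_i = -3402, so ȳ = -3402 / (6·549) = -63/61.

-63/61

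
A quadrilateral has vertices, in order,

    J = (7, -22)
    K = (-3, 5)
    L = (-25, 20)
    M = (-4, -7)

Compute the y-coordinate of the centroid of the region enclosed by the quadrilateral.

Apply Gauss's area formula. First the cross-terms c_i = x_i·y_{i+1} − x_{i+1}·y_i:
  -31, 65, 255, 137  ⇒  2A = 426, A = 213.
Then Σ (y_i + y_{i+1})·c_i = 1494, so ȳ = 1494 / (6·213) = 83/71.

83/71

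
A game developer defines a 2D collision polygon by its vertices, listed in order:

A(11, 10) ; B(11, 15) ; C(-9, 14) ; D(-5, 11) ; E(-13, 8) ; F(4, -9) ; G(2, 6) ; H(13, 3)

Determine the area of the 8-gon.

285

Apply Gauss's area formula: 2A = Σ (x_i·y_{i+1} − x_{i+1}·y_i), indices taken mod 8.
Cross-terms: 55, 289, -29, 103, 85, 42, -72, 97  ⇒  Σ = 570
Area = |Σ|/2 = 285.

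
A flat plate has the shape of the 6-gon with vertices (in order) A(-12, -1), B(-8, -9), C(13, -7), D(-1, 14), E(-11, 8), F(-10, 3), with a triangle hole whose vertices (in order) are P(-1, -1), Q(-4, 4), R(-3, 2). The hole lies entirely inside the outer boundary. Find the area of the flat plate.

Outer boundary:
Cross-terms: 100, 173, 175, 146, 47, 46  ⇒  Σ = 687
Area = |Σ|/2 = 343.5.
Hole:
Apply the surveyor's formula: 2A = Σ (x_i·y_{i+1} − x_{i+1}·y_i), indices taken mod 3.
Σ = (-8) + (4) + (5) = 1
Area = |Σ|/2 = 0.5.
Net area = 343.5 − 0.5 = 343.

343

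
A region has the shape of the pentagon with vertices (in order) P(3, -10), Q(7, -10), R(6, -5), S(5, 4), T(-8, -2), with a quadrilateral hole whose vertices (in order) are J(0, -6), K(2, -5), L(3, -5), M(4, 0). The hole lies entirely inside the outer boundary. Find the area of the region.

Outer boundary:
Cross-terms: 40, 25, 49, 22, 86  ⇒  Σ = 222
Area = |Σ|/2 = 111.
Hole:
Apply the shoelace formula: 2A = Σ (x_i·y_{i+1} − x_{i+1}·y_i), indices taken mod 4.
Σ = (12) + (5) + (20) + (-24) = 13
Area = |Σ|/2 = 6.5.
Net area = 111 − 6.5 = 104.5.

104.5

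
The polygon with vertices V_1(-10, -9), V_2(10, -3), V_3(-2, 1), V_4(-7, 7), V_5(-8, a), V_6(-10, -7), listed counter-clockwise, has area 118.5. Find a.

-4

Write out the shoelace sum; only the two edges meeting at V_5 involve a:
2·Area = [((-7)·a − (-8)·7) + ((-8)·(-7) − (-10)·a)] + 137
       = 3·a + 249 = 237
⇒ a = -4.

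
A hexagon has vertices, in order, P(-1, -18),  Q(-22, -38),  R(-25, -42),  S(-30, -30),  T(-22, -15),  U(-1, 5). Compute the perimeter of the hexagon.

116

|PQ| = √((-21)² + (-20)²) = √841 = 29
|QR| = √((-3)² + (-4)²) = √25 = 5
|RS| = √((-5)² + (12)²) = √169 = 13
|ST| = √((8)² + (15)²) = √289 = 17
|TU| = √((21)² + (20)²) = √841 = 29
|UP| = √((0)² + (-23)²) = √529 = 23
Perimeter = 29 + 5 + 13 + 17 + 29 + 23 = 116.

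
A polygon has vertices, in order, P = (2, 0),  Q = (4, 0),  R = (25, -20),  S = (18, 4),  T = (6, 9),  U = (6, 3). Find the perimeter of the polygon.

80

|PQ| = √((2)² + (0)²) = √4 = 2
|QR| = √((21)² + (-20)²) = √841 = 29
|RS| = √((-7)² + (24)²) = √625 = 25
|ST| = √((-12)² + (5)²) = √169 = 13
|TU| = √((0)² + (-6)²) = √36 = 6
|UP| = √((-4)² + (-3)²) = √25 = 5
Perimeter = 2 + 29 + 25 + 13 + 6 + 5 = 80.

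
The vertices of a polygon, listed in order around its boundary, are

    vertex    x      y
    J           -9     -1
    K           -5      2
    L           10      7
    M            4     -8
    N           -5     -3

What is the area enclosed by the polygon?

Apply the shoelace (surveyor's) formula: 2A = Σ (x_i·y_{i+1} − x_{i+1}·y_i), indices taken mod 5.
Σ = (-23) + (-55) + (-108) + (-52) + (-22) = -260
Area = |Σ|/2 = 130.

130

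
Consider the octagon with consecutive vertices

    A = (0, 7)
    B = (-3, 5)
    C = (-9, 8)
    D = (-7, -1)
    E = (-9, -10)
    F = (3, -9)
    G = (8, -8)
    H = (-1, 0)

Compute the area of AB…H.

156

Cross-terms: 21, 21, 65, 61, 111, 48, -8, -7  ⇒  Σ = 312
Area = |Σ|/2 = 156.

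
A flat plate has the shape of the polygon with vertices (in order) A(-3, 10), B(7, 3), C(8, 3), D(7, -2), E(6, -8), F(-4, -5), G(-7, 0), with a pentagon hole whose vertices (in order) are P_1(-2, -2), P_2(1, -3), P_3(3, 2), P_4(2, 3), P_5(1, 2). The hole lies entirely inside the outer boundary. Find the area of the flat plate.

Outer boundary:
Apply the shoelace (surveyor's) formula: 2A = Σ (x_i·y_{i+1} − x_{i+1}·y_i), indices taken mod 7.
A→B: (-3)(3) − (7)(10) = -79
B→C: (7)(3) − (8)(3) = -3
C→D: (8)(-2) − (7)(3) = -37
D→E: (7)(-8) − (6)(-2) = -44
E→F: (6)(-5) − (-4)(-8) = -62
F→G: (-4)(0) − (-7)(-5) = -35
G→A: (-7)(10) − (-3)(0) = -70
Σ = -330
Area = |Σ|/2 = 165.
Hole:
Σ = (8) + (11) + (5) + (1) + (2) = 27
Area = |Σ|/2 = 13.5.
Net area = 165 − 13.5 = 151.5.

151.5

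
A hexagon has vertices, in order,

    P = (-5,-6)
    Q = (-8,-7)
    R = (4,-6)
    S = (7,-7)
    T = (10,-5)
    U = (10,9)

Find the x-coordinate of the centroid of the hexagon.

371/79

Apply the surveyor's formula. First the cross-terms c_i = x_i·y_{i+1} − x_{i+1}·y_i:
  -13, 76, 14, 35, 140, -15  ⇒  2A = 237, A = 118.5.
Then Σ (x_i + x_{i+1})·c_i = 3339, so x̄ = 3339 / (6·118.5) = 371/79.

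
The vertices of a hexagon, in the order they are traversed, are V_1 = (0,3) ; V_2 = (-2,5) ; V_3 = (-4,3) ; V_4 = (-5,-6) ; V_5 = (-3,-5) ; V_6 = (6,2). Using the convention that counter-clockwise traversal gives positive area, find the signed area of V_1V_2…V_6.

Apply the shoelace formula: 2A = Σ (x_i·y_{i+1} − x_{i+1}·y_i), indices taken mod 6.
Cross-terms: 6, 14, 39, 7, 24, 18  ⇒  Σ = 108
Signed area = Σ/2 = 54 (positive ⇒ counter-clockwise traversal).

54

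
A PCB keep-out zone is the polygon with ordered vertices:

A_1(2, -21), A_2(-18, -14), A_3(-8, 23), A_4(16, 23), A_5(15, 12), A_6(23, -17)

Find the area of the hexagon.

Apply the shoelace (surveyor's) formula: 2A = Σ (x_i·y_{i+1} − x_{i+1}·y_i), indices taken mod 6.
A_1→A_2: (2)(-14) − (-18)(-21) = -406
A_2→A_3: (-18)(23) − (-8)(-14) = -526
A_3→A_4: (-8)(23) − (16)(23) = -552
A_4→A_5: (16)(12) − (15)(23) = -153
A_5→A_6: (15)(-17) − (23)(12) = -531
A_6→A_1: (23)(-21) − (2)(-17) = -449
Σ = -2617
Area = |Σ|/2 = 1308.5.

1308.5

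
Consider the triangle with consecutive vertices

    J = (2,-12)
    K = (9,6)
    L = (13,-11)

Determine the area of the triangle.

Apply the shoelace formula: 2A = Σ (x_i·y_{i+1} − x_{i+1}·y_i), indices taken mod 3.
Σ = (120) + (-177) + (-134) = -191
Area = |Σ|/2 = 95.5.

95.5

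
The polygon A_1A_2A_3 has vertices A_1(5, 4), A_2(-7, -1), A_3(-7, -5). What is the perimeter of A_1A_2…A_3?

|A_1A_2| = √((-12)² + (-5)²) = √169 = 13
|A_2A_3| = √((0)² + (-4)²) = √16 = 4
|A_3A_1| = √((12)² + (9)²) = √225 = 15
Perimeter = 13 + 4 + 15 = 32.

32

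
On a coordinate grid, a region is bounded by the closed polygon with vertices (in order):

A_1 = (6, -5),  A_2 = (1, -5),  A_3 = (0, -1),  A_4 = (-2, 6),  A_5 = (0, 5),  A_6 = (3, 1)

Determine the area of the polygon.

Apply the surveyor's formula: 2A = Σ (x_i·y_{i+1} − x_{i+1}·y_i), indices taken mod 6.
Cross-terms: -25, -1, -2, -10, -15, -21  ⇒  Σ = -74
Area = |Σ|/2 = 37.

37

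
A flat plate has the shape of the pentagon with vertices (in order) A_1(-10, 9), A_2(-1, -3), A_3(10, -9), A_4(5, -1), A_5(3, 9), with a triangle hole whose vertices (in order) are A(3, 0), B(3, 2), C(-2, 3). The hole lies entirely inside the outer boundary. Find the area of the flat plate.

Outer boundary:
Apply the shoelace (surveyor's) formula: 2A = Σ (x_i·y_{i+1} − x_{i+1}·y_i), indices taken mod 5.
Cross-terms: 39, 39, 35, 48, 117  ⇒  Σ = 278
Area = |Σ|/2 = 139.
Hole:
Apply Gauss's area formula: 2A = Σ (x_i·y_{i+1} − x_{i+1}·y_i), indices taken mod 3.
A→B: (3)(2) − (3)(0) = 6
B→C: (3)(3) − (-2)(2) = 13
C→A: (-2)(0) − (3)(3) = -9
Σ = 10
Area = |Σ|/2 = 5.
Net area = 139 − 5 = 134.

134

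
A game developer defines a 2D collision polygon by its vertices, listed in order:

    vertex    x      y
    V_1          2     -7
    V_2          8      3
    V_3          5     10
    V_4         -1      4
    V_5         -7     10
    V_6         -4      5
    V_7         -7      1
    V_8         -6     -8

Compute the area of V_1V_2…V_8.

165.5

Apply the shoelace formula: 2A = Σ (x_i·y_{i+1} − x_{i+1}·y_i), indices taken mod 8.
Cross-terms: 62, 65, 30, 18, 5, 31, 62, 58  ⇒  Σ = 331
Area = |Σ|/2 = 165.5.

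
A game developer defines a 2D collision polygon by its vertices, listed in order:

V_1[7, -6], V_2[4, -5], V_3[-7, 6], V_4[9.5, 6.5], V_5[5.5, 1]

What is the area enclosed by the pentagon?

95.375

Σ = (-11) + (-11) + (-102.5) + (-26.25) + (-40) = -190.75
Area = |Σ|/2 = 95.375.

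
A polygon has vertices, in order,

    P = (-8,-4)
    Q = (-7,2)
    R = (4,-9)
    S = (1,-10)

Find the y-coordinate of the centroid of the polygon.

-367/78

Apply the shoelace formula. First the cross-terms c_i = x_i·y_{i+1} − x_{i+1}·y_i:
  -44, 55, -31, -84  ⇒  2A = -104, A = -52.
Then Σ (y_i + y_{i+1})·c_i = 1468, so ȳ = 1468 / (6·(-52)) = -367/78.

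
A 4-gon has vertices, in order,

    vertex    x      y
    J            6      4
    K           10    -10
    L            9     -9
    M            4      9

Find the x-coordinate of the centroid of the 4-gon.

Apply the shoelace (surveyor's) formula. First the cross-terms c_i = x_i·y_{i+1} − x_{i+1}·y_i:
  -100, 0, 117, -38  ⇒  2A = -21, A = -10.5.
Then Σ (x_i + x_{i+1})·c_i = -459, so x̄ = -459 / (6·(-10.5)) = 51/7.

51/7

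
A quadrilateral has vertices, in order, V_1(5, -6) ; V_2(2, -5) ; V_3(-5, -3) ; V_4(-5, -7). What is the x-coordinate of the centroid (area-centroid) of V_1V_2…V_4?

Apply Gauss's area formula. First the cross-terms c_i = x_i·y_{i+1} − x_{i+1}·y_i:
  -13, -31, 20, 65  ⇒  2A = 41, A = 20.5.
Then Σ (x_i + x_{i+1})·c_i = -198, so x̄ = -198 / (6·20.5) = -66/41.

-66/41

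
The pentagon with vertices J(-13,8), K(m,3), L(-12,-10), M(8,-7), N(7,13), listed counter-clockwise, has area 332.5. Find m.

Write out the shoelace sum; only the two edges meeting at K involve m:
2·Area = [((-13)·3 − m·8) + (m·(-10) − (-12)·3)] + 542
       = -18·m + 539 = 665
⇒ m = -7.

-7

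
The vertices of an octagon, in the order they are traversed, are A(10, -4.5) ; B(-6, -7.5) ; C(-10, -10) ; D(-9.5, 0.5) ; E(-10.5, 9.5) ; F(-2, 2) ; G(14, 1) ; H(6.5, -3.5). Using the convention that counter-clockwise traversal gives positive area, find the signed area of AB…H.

Apply the surveyor's formula: 2A = Σ (x_i·y_{i+1} − x_{i+1}·y_i), indices taken mod 8.
A→B: (10)(-7.5) − (-6)(-4.5) = -102
B→C: (-6)(-10) − (-10)(-7.5) = -15
C→D: (-10)(0.5) − (-9.5)(-10) = -100
D→E: (-9.5)(9.5) − (-10.5)(0.5) = -85
E→F: (-10.5)(2) − (-2)(9.5) = -2
F→G: (-2)(1) − (14)(2) = -30
G→H: (14)(-3.5) − (6.5)(1) = -55.5
H→A: (6.5)(-4.5) − (10)(-3.5) = 5.75
Σ = -383.75
Signed area = Σ/2 = -191.875 (negative ⇒ clockwise traversal).

-191.875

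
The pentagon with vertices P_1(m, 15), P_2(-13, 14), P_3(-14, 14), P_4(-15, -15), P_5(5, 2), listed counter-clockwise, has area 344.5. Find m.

Write out the shoelace sum; only the two edges meeting at P_1 involve m:
2·Area = [(5·15 − m·2) + (m·14 − (-13)·15)] + 479
       = 12·m + 749 = 689
⇒ m = -5.

-5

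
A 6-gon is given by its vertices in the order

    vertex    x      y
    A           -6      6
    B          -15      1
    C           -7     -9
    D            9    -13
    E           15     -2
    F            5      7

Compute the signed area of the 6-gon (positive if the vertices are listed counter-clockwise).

381

Apply the shoelace formula: 2A = Σ (x_i·y_{i+1} − x_{i+1}·y_i), indices taken mod 6.
Σ = (84) + (142) + (172) + (177) + (115) + (72) = 762
Signed area = Σ/2 = 381 (positive ⇒ counter-clockwise traversal).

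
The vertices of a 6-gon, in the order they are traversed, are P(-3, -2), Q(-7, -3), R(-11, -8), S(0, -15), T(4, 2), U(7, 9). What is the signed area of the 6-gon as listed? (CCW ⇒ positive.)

P→Q: (-3)(-3) − (-7)(-2) = -5
Q→R: (-7)(-8) − (-11)(-3) = 23
R→S: (-11)(-15) − (0)(-8) = 165
S→T: (0)(2) − (4)(-15) = 60
T→U: (4)(9) − (7)(2) = 22
U→P: (7)(-2) − (-3)(9) = 13
Σ = 278
Signed area = Σ/2 = 139 (positive ⇒ counter-clockwise traversal).

139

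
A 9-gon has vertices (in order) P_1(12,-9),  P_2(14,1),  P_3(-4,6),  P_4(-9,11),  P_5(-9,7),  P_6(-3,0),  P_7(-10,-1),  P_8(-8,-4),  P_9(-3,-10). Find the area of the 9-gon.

271.5

Cross-terms: 138, 88, 10, 36, 21, 3, 32, 68, 147  ⇒  Σ = 543
Area = |Σ|/2 = 271.5.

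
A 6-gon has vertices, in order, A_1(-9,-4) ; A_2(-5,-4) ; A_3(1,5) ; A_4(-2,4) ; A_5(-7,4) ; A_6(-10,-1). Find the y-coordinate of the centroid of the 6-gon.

Apply the shoelace (surveyor's) formula. First the cross-terms c_i = x_i·y_{i+1} − x_{i+1}·y_i:
  16, -21, 14, 20, 47, 31  ⇒  2A = 107, A = 53.5.
Then Σ (y_i + y_{i+1})·c_i = 123, so ȳ = 123 / (6·53.5) = 41/107.

41/107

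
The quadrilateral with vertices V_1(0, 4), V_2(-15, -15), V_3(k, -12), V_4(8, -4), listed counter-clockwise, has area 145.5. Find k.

Write out the shoelace sum; only the two edges meeting at V_3 involve k:
2·Area = [((-15)·(-12) − k·(-15)) + (k·(-4) − 8·(-12))] + 92
       = 11·k + 368 = 291
⇒ k = -7.

-7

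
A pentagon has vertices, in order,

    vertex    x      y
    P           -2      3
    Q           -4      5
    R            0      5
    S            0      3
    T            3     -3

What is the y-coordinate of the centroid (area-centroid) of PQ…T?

23/9

Apply Gauss's area formula. First the cross-terms c_i = x_i·y_{i+1} − x_{i+1}·y_i:
  2, -20, 0, -9, 3  ⇒  2A = -24, A = -12.
Then Σ (y_i + y_{i+1})·c_i = -184, so ȳ = -184 / (6·(-12)) = 23/9.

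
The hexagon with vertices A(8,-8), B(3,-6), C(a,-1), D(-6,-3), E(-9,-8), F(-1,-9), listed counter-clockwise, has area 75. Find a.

3

Write out the shoelace sum; only the two edges meeting at C involve a:
2·Area = [(3·(-1) − a·(-6)) + (a·(-3) − (-6)·(-1))] + 150
       = 3·a + 141 = 150
⇒ a = 3.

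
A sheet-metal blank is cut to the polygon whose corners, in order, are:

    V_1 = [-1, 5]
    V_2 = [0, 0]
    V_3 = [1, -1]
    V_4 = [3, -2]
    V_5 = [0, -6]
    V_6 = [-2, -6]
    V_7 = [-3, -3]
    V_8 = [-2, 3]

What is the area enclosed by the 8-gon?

31.5

Apply Gauss's area formula: 2A = Σ (x_i·y_{i+1} − x_{i+1}·y_i), indices taken mod 8.
V_1→V_2: (-1)(0) − (0)(5) = 0
V_2→V_3: (0)(-1) − (1)(0) = 0
V_3→V_4: (1)(-2) − (3)(-1) = 1
V_4→V_5: (3)(-6) − (0)(-2) = -18
V_5→V_6: (0)(-6) − (-2)(-6) = -12
V_6→V_7: (-2)(-3) − (-3)(-6) = -12
V_7→V_8: (-3)(3) − (-2)(-3) = -15
V_8→V_1: (-2)(5) − (-1)(3) = -7
Σ = -63
Area = |Σ|/2 = 31.5.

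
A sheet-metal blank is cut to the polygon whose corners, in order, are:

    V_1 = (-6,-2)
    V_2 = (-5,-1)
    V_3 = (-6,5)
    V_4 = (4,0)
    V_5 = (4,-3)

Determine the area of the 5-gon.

V_1→V_2: (-6)(-1) − (-5)(-2) = -4
V_2→V_3: (-5)(5) − (-6)(-1) = -31
V_3→V_4: (-6)(0) − (4)(5) = -20
V_4→V_5: (4)(-3) − (4)(0) = -12
V_5→V_1: (4)(-2) − (-6)(-3) = -26
Σ = -93
Area = |Σ|/2 = 46.5.

46.5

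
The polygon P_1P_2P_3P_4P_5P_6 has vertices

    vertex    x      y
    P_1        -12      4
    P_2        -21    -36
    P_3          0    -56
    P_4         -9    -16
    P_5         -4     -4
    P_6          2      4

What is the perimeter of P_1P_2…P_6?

148

|P_1P_2| = √((-9)² + (-40)²) = √1681 = 41
|P_2P_3| = √((21)² + (-20)²) = √841 = 29
|P_3P_4| = √((-9)² + (40)²) = √1681 = 41
|P_4P_5| = √((5)² + (12)²) = √169 = 13
|P_5P_6| = √((6)² + (8)²) = √100 = 10
|P_6P_1| = √((-14)² + (0)²) = √196 = 14
Perimeter = 41 + 29 + 41 + 13 + 10 + 14 = 148.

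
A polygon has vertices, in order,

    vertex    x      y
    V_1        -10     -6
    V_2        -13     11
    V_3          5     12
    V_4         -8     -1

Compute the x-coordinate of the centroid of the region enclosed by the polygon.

-337/54

Apply the surveyor's formula. First the cross-terms c_i = x_i·y_{i+1} − x_{i+1}·y_i:
  -188, -211, 91, 38  ⇒  2A = -270, A = -135.
Then Σ (x_i + x_{i+1})·c_i = 5055, so x̄ = 5055 / (6·(-135)) = -337/54.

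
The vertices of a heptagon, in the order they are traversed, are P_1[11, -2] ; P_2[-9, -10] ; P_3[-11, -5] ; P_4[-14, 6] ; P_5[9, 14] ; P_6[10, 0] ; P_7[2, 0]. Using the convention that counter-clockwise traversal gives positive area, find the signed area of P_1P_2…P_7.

-361.5

Apply the shoelace (surveyor's) formula: 2A = Σ (x_i·y_{i+1} − x_{i+1}·y_i), indices taken mod 7.
Σ = (-128) + (-65) + (-136) + (-250) + (-140) + (0) + (-4) = -723
Signed area = Σ/2 = -361.5 (negative ⇒ clockwise traversal).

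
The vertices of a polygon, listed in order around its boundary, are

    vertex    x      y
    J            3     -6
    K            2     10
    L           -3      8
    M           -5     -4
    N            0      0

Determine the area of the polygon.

Apply the shoelace (surveyor's) formula: 2A = Σ (x_i·y_{i+1} − x_{i+1}·y_i), indices taken mod 5.
Cross-terms: 42, 46, 52, 0, 0  ⇒  Σ = 140
Area = |Σ|/2 = 70.

70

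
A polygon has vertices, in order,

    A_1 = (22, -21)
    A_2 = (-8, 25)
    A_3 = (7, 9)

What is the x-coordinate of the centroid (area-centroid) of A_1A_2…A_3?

7

Apply the shoelace formula. First the cross-terms c_i = x_i·y_{i+1} − x_{i+1}·y_i:
  382, -247, -345  ⇒  2A = -210, A = -105.
Then Σ (x_i + x_{i+1})·c_i = -4410, so x̄ = -4410 / (6·(-105)) = 7.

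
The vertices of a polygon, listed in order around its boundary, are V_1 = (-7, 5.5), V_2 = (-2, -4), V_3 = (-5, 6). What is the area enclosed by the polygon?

Σ = (39) + (-32) + (14.5) = 21.5
Area = |Σ|/2 = 10.75.

10.75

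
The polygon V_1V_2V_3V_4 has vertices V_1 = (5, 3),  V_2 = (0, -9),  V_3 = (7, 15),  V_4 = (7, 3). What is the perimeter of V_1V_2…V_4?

52

|V_1V_2| = √((-5)² + (-12)²) = √169 = 13
|V_2V_3| = √((7)² + (24)²) = √625 = 25
|V_3V_4| = √((0)² + (-12)²) = √144 = 12
|V_4V_1| = √((-2)² + (0)²) = √4 = 2
Perimeter = 13 + 25 + 12 + 2 = 52.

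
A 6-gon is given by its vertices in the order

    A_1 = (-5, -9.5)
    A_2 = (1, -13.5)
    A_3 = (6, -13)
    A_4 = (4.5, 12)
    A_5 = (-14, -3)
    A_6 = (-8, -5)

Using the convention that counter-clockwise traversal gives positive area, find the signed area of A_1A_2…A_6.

263.5

A_1→A_2: (-5)(-13.5) − (1)(-9.5) = 77
A_2→A_3: (1)(-13) − (6)(-13.5) = 68
A_3→A_4: (6)(12) − (4.5)(-13) = 130.5
A_4→A_5: (4.5)(-3) − (-14)(12) = 154.5
A_5→A_6: (-14)(-5) − (-8)(-3) = 46
A_6→A_1: (-8)(-9.5) − (-5)(-5) = 51
Σ = 527
Signed area = Σ/2 = 263.5 (positive ⇒ counter-clockwise traversal).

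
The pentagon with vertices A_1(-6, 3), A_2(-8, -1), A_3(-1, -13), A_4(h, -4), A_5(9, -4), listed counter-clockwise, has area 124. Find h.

Write out the shoelace sum; only the two edges meeting at A_4 involve h:
2·Area = [((-1)·(-4) − h·(-13)) + (h·(-4) − 9·(-4))] + 136
       = 9·h + 176 = 248
⇒ h = 8.

8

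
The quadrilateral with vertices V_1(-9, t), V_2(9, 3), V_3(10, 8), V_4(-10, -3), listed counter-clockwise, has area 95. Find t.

-8

The doubled signed area Σ (x_i y_{i+1} − x_{i+1} y_i) is linear in t.
With t=0 it equals 38; the coefficient of t is -19 (from the two edges through V_1).
So -19·t + 38 = 2·95 = 190 ⇒ t = -8.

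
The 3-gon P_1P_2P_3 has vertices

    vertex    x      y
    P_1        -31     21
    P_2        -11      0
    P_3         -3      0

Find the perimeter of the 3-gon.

|P_1P_2| = √((20)² + (-21)²) = √841 = 29
|P_2P_3| = √((8)² + (0)²) = √64 = 8
|P_3P_1| = √((-28)² + (21)²) = √1225 = 35
Perimeter = 29 + 8 + 35 = 72.

72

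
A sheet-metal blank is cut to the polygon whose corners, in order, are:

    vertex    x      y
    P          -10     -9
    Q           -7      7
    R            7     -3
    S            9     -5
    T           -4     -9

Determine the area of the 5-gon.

Σ = (-133) + (-28) + (-8) + (-101) + (-54) = -324
Area = |Σ|/2 = 162.

162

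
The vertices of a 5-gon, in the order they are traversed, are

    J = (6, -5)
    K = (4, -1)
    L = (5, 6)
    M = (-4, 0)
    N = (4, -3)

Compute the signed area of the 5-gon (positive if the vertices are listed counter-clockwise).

38.5

Apply the shoelace formula: 2A = Σ (x_i·y_{i+1} − x_{i+1}·y_i), indices taken mod 5.
Σ = (14) + (29) + (24) + (12) + (-2) = 77
Signed area = Σ/2 = 38.5 (positive ⇒ counter-clockwise traversal).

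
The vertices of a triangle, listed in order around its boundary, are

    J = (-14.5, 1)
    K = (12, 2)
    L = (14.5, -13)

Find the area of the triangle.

200

Σ = (-41) + (-185) + (-174) = -400
Area = |Σ|/2 = 200.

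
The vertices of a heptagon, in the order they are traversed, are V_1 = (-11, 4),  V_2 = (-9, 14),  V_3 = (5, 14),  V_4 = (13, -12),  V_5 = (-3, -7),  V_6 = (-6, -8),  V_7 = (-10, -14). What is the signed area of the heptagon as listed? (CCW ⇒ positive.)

Σ = (-118) + (-196) + (-242) + (-127) + (-18) + (4) + (-194) = -891
Signed area = Σ/2 = -445.5 (negative ⇒ clockwise traversal).

-445.5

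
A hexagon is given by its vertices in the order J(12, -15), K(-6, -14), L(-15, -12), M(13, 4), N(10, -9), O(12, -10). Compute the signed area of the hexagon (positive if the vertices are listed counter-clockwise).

-254.5

Σ = (-258) + (-138) + (96) + (-157) + (8) + (-60) = -509
Signed area = Σ/2 = -254.5 (negative ⇒ clockwise traversal).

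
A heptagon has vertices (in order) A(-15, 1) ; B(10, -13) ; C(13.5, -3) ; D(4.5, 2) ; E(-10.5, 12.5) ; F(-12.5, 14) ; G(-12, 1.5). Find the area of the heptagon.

308.625

Σ = (185) + (145.5) + (40.5) + (77.25) + (9.25) + (149.25) + (10.5) = 617.25
Area = |Σ|/2 = 308.625.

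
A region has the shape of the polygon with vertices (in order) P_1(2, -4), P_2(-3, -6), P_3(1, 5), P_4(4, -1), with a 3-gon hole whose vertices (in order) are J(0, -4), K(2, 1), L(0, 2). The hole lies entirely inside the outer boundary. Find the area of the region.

28

Outer boundary:
Apply Gauss's area formula: 2A = Σ (x_i·y_{i+1} − x_{i+1}·y_i), indices taken mod 4.
Cross-terms: -24, -9, -21, -14  ⇒  Σ = -68
Area = |Σ|/2 = 34.
Hole:
Apply the shoelace (surveyor's) formula: 2A = Σ (x_i·y_{i+1} − x_{i+1}·y_i), indices taken mod 3.
Cross-terms: 8, 4, 0  ⇒  Σ = 12
Area = |Σ|/2 = 6.
Net area = 34 − 6 = 28.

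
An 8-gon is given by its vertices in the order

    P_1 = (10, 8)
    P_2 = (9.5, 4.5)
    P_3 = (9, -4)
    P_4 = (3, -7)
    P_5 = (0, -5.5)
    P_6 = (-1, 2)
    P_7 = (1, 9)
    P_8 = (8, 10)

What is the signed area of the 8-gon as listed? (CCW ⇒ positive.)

Apply the shoelace formula: 2A = Σ (x_i·y_{i+1} − x_{i+1}·y_i), indices taken mod 8.
P_1→P_2: (10)(4.5) − (9.5)(8) = -31
P_2→P_3: (9.5)(-4) − (9)(4.5) = -78.5
P_3→P_4: (9)(-7) − (3)(-4) = -51
P_4→P_5: (3)(-5.5) − (0)(-7) = -16.5
P_5→P_6: (0)(2) − (-1)(-5.5) = -5.5
P_6→P_7: (-1)(9) − (1)(2) = -11
P_7→P_8: (1)(10) − (8)(9) = -62
P_8→P_1: (8)(8) − (10)(10) = -36
Σ = -291.5
Signed area = Σ/2 = -145.75 (negative ⇒ clockwise traversal).

-145.75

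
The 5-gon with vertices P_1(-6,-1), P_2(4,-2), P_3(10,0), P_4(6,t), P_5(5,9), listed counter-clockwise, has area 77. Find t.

The doubled signed area Σ (x_i y_{i+1} − x_{i+1} y_i) is linear in t.
With t=0 it equals 139; the coefficient of t is 5 (from the two edges through P_4).
So 5·t + 139 = 2·77 = 154 ⇒ t = 3.

3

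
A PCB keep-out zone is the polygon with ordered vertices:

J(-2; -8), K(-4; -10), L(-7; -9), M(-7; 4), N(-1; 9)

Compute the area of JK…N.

85

Apply the surveyor's formula: 2A = Σ (x_i·y_{i+1} − x_{i+1}·y_i), indices taken mod 5.
Σ = (-12) + (-34) + (-91) + (-59) + (26) = -170
Area = |Σ|/2 = 85.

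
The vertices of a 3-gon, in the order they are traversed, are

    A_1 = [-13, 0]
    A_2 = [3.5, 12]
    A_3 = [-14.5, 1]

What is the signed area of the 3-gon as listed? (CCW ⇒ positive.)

17.25

Apply the shoelace formula: 2A = Σ (x_i·y_{i+1} − x_{i+1}·y_i), indices taken mod 3.
A_1→A_2: (-13)(12) − (3.5)(0) = -156
A_2→A_3: (3.5)(1) − (-14.5)(12) = 177.5
A_3→A_1: (-14.5)(0) − (-13)(1) = 13
Σ = 34.5
Signed area = Σ/2 = 17.25 (positive ⇒ counter-clockwise traversal).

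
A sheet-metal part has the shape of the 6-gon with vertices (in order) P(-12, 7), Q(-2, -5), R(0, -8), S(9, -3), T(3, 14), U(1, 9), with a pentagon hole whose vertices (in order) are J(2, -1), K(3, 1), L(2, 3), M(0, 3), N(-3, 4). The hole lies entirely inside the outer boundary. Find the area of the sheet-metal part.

Outer boundary:
P→Q: (-12)(-5) − (-2)(7) = 74
Q→R: (-2)(-8) − (0)(-5) = 16
R→S: (0)(-3) − (9)(-8) = 72
S→T: (9)(14) − (3)(-3) = 135
T→U: (3)(9) − (1)(14) = 13
U→P: (1)(7) − (-12)(9) = 115
Σ = 425
Area = |Σ|/2 = 212.5.
Hole:
J→K: (2)(1) − (3)(-1) = 5
K→L: (3)(3) − (2)(1) = 7
L→M: (2)(3) − (0)(3) = 6
M→N: (0)(4) − (-3)(3) = 9
N→J: (-3)(-1) − (2)(4) = -5
Σ = 22
Area = |Σ|/2 = 11.
Net area = 212.5 − 11 = 201.5.

201.5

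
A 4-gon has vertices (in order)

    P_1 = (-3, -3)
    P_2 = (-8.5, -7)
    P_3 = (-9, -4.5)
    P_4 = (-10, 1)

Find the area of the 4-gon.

Apply the shoelace (surveyor's) formula: 2A = Σ (x_i·y_{i+1} − x_{i+1}·y_i), indices taken mod 4.
Σ = (-4.5) + (-24.75) + (-54) + (33) = -50.25
Area = |Σ|/2 = 25.125.

25.125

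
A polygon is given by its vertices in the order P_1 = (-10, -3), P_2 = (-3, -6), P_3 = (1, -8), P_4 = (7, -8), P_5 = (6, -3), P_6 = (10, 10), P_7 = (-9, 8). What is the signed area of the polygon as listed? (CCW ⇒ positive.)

Apply Gauss's area formula: 2A = Σ (x_i·y_{i+1} − x_{i+1}·y_i), indices taken mod 7.
Σ = (51) + (30) + (48) + (27) + (90) + (170) + (107) = 523
Signed area = Σ/2 = 261.5 (positive ⇒ counter-clockwise traversal).

261.5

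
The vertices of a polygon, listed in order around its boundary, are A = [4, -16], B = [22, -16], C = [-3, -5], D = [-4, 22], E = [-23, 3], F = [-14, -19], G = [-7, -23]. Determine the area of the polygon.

705

Cross-terms: 288, -158, -86, 494, 479, 189, 204  ⇒  Σ = 1410
Area = |Σ|/2 = 705.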